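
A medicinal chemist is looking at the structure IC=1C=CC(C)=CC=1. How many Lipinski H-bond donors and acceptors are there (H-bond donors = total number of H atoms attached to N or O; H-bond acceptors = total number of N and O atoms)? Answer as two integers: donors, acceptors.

0, 0

Donors: find every N or O and count the H atoms it carries.
  (no N or O atoms present)
Lipinski HBD = 0.
Acceptors: N atoms = 0, O atoms = 0 → HBA = 0.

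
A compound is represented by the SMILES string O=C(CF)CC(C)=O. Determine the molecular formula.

C5H7FO2

Walk through each heavy atom and fill implicit hydrogens from standard valence (C 4, N 3, O 2, S 2, halogen 1):
  atom 1: O, bond orders sum to 2 (valence 2) → 0 H
  atom 2: C, bond orders sum to 4 (valence 4) → 0 H
  atom 3: C, bond orders sum to 2 (valence 4) → 2 H
  atom 4: F (halogen, monovalent) → 0 H
  atom 5: C, bond orders sum to 2 (valence 4) → 2 H
  atom 6: C, bond orders sum to 4 (valence 4) → 0 H
  atom 7: C, bond orders sum to 1 (valence 4) → 3 H
  atom 8: O, bond orders sum to 2 (valence 2) → 0 H
Totals → C:5, H:7, F:1, O:2.
In Hill order: C5H7FO2.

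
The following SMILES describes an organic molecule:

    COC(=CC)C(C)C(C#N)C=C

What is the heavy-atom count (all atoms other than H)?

Every atom symbol written in the SMILES (organic subset) is one heavy atom; implicit H are not written.
Heavy atoms by element → C:10, N:1, O:1.
Total: 12.

12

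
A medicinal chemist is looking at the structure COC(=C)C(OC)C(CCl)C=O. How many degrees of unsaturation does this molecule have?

Degree of unsaturation = (number of rings) + (number of π bonds).
Ring closures in the SMILES: 0.
π bonds: 2 double bonds (each 1 DoU) → 2 DoU from unsaturation.
Total DoU = 0 + 2 = 2.

2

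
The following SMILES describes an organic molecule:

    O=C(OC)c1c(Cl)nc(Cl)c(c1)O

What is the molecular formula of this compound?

Walk through each heavy atom and fill implicit hydrogens from standard valence (C 4, N 3, O 2, S 2, halogen 1); for lowercase aromatic atoms, an aromatic c carries 1 H when it has two neighbours and 0 H with three, and aromatic n carries 0 H:
  atom 1: O, bond orders sum to 2 (valence 2) → 0 H
  atom 2: C, bond orders sum to 4 (valence 4) → 0 H
  atom 3: O, bond orders sum to 2 (valence 2) → 0 H
  atom 4: C, bond orders sum to 1 (valence 4) → 3 H
  atom 5: aromatic c, 3 neighbours → 0 H
  atom 6: aromatic c, 3 neighbours → 0 H
  atom 7: Cl (halogen, monovalent) → 0 H
  atom 8: aromatic n, 2 neighbours → 0 H
  atom 9: aromatic c, 3 neighbours → 0 H
  atom 10: Cl (halogen, monovalent) → 0 H
  atom 11: aromatic c, 3 neighbours → 0 H
  atom 12: aromatic c, 2 neighbours → 1 H
  atom 13: O, bond orders sum to 1 (valence 2) → 1 H
Totals → C:7, H:5, Cl:2, N:1, O:3.

C7H5Cl2NO3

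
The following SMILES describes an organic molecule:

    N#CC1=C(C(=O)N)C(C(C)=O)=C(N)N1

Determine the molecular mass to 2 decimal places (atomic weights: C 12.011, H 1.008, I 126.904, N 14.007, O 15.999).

First, the molecular formula is C8H8N4O2 (counting implicit H from valence).
  C: 8 × 12.011 = 96.088
  H: 8 × 1.008 = 8.064
  N: 4 × 14.007 = 56.028
  O: 2 × 15.999 = 31.998
Sum: 8×12.011 + 8×1.008 + 4×14.007 + 2×15.999 = 192.178 → 192.18 g/mol.

192.18 g/mol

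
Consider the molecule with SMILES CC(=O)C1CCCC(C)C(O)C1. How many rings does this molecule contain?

1

In SMILES, each pair of matching ring-closure digits denotes one ring-closing bond; the number of such bonds equals the number of independent rings.
Ring-closure bonds here: 1.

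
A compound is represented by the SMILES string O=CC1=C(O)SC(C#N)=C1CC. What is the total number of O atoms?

Scan the SMILES for O atoms (remember two-letter symbols like Cl and Br are single atoms).
Oxygen count: 2.

2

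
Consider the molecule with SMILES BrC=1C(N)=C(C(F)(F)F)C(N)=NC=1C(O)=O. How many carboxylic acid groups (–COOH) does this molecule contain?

1

The carboxylic acid motif appears at heavy-atom position 14 in the SMILES.
Other groups present: 2 primary amine.
Carboxylic acid count: 1.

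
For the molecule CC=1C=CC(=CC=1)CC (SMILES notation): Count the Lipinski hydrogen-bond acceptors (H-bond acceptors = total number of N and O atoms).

N atoms: 0; O atoms: 0.
Lipinski HBA = 0 + 0 = 0.

0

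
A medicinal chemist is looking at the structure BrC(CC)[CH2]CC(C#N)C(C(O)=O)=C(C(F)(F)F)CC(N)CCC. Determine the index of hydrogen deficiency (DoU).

4

Degree of unsaturation = (number of rings) + (number of π bonds).
Ring closures in the SMILES: 0.
π bonds: 2 double bonds (each 1 DoU), 1 triple bond (each 2 DoU) → 4 DoU from unsaturation.
Total DoU = 0 + 4 = 4.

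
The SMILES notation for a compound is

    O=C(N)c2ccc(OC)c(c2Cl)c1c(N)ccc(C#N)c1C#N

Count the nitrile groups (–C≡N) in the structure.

The nitrile motif appears at heavy-atom positions 19, 22 in the SMILES.
Other groups present: 1 amide, 1 ether, 1 primary amine.
Nitrile count: 2.

2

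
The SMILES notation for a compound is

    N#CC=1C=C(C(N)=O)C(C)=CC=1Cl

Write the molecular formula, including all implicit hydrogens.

Walk through each heavy atom and fill implicit hydrogens from standard valence (C 4, N 3, O 2, S 2, halogen 1):
  atom 1: N, bond orders sum to 3 (valence 3) → 0 H
  atom 2: C, bond orders sum to 4 (valence 4) → 0 H
  atom 3: C, bond orders sum to 4 (valence 4) → 0 H
  atom 4: C, bond orders sum to 3 (valence 4) → 1 H
  atom 5: C, bond orders sum to 4 (valence 4) → 0 H
  atom 6: C, bond orders sum to 4 (valence 4) → 0 H
  atom 7: N, bond orders sum to 1 (valence 3) → 2 H
  atom 8: O, bond orders sum to 2 (valence 2) → 0 H
  atom 9: C, bond orders sum to 4 (valence 4) → 0 H
  atom 10: C, bond orders sum to 1 (valence 4) → 3 H
  atom 11: C, bond orders sum to 3 (valence 4) → 1 H
  atom 12: C, bond orders sum to 4 (valence 4) → 0 H
  atom 13: Cl (halogen, monovalent) → 0 H
Totals → C:9, H:7, Cl:1, N:2, O:1.
In Hill order: C9H7ClN2O.

C9H7ClN2O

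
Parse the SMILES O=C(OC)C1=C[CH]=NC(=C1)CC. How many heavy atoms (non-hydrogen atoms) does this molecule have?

12

Every atom symbol written in the SMILES (organic subset) is one heavy atom; implicit H are not written.
Heavy atoms by element → C:9, N:1, O:2.
Total: 12.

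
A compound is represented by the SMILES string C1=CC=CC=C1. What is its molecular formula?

Walk through each heavy atom and fill implicit hydrogens from standard valence (C 4, N 3, O 2, S 2, halogen 1):
  atom 1: C, bond orders sum to 3 (valence 4) → 1 H
  atom 2: C, bond orders sum to 3 (valence 4) → 1 H
  atom 3: C, bond orders sum to 3 (valence 4) → 1 H
  atom 4: C, bond orders sum to 3 (valence 4) → 1 H
  atom 5: C, bond orders sum to 3 (valence 4) → 1 H
  atom 6: C, bond orders sum to 3 (valence 4) → 1 H
Totals → C:6, H:6.
In Hill order: C6H6.

C6H6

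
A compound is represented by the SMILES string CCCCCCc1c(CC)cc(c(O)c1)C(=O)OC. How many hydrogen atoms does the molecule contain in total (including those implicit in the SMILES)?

Walk through each heavy atom and fill implicit hydrogens from standard valence (C 4, N 3, O 2, S 2, halogen 1); for lowercase aromatic atoms, an aromatic c carries 1 H when it has two neighbours and 0 H with three, and aromatic n carries 0 H:
  atom 1: C, bond orders sum to 1 (valence 4) → 3 H
  atom 2: C, bond orders sum to 2 (valence 4) → 2 H
  atom 3: C, bond orders sum to 2 (valence 4) → 2 H
  atom 4: C, bond orders sum to 2 (valence 4) → 2 H
  atom 5: C, bond orders sum to 2 (valence 4) → 2 H
  atom 6: C, bond orders sum to 2 (valence 4) → 2 H
  atom 7: aromatic c, 3 neighbours → 0 H
  atom 8: aromatic c, 3 neighbours → 0 H
  atom 9: C, bond orders sum to 2 (valence 4) → 2 H
  atom 10: C, bond orders sum to 1 (valence 4) → 3 H
  atom 11: aromatic c, 2 neighbours → 1 H
  atom 12: aromatic c, 3 neighbours → 0 H
  atom 13: aromatic c, 3 neighbours → 0 H
  atom 14: O, bond orders sum to 1 (valence 2) → 1 H
  atom 15: aromatic c, 2 neighbours → 1 H
  atom 16: C, bond orders sum to 4 (valence 4) → 0 H
  atom 17: O, bond orders sum to 2 (valence 2) → 0 H
  atom 18: O, bond orders sum to 2 (valence 2) → 0 H
  atom 19: C, bond orders sum to 1 (valence 4) → 3 H
Total hydrogens: 24.

24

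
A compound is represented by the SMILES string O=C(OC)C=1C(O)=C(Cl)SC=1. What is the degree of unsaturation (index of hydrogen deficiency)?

4

Molecular formula: C6H5ClO3S.
DoU = (2C + 2 + N − H − X) / 2, where X is the halogen count and O/S are ignored.
    = (2·6 + 2 + 0 − 5 − 1) / 2 = 8 / 2 = 4.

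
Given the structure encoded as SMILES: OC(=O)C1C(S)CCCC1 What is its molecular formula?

C7H12O2S

Walk through each heavy atom and fill implicit hydrogens from standard valence (C 4, N 3, O 2, S 2, halogen 1):
  atom 1: O, bond orders sum to 1 (valence 2) → 1 H
  atom 2: C, bond orders sum to 4 (valence 4) → 0 H
  atom 3: O, bond orders sum to 2 (valence 2) → 0 H
  atom 4: C, bond orders sum to 3 (valence 4) → 1 H
  atom 5: C, bond orders sum to 3 (valence 4) → 1 H
  atom 6: S, bond orders sum to 1 (valence 2) → 1 H
  atom 7: C, bond orders sum to 2 (valence 4) → 2 H
  atom 8: C, bond orders sum to 2 (valence 4) → 2 H
  atom 9: C, bond orders sum to 2 (valence 4) → 2 H
  atom 10: C, bond orders sum to 2 (valence 4) → 2 H
Totals → C:7, H:12, O:2, S:1.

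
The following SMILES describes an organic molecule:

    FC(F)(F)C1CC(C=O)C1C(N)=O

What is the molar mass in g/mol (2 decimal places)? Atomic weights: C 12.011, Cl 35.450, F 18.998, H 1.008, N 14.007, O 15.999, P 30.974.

First, the molecular formula is C7H8F3NO2 (counting implicit H from valence).
  C: 7 × 12.011 = 84.077
  F: 3 × 18.998 = 56.994
  H: 8 × 1.008 = 8.064
  N: 1 × 14.007 = 14.007
  O: 2 × 15.999 = 31.998
Sum: 7×12.011 + 3×18.998 + 8×1.008 + 1×14.007 + 2×15.999 = 195.140 → 195.14 g/mol.

195.14 g/mol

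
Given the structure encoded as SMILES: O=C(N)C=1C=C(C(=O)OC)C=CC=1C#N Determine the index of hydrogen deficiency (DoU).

8

Molecular formula: C10H8N2O3.
DoU = (2C + 2 + N − H − X) / 2, where X is the halogen count and O/S are ignored.
    = (2·10 + 2 + 2 − 8 − 0) / 2 = 16 / 2 = 8.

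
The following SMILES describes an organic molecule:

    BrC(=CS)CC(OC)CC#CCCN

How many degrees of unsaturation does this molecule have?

3

Degree of unsaturation = (number of rings) + (number of π bonds).
Ring closures in the SMILES: 0.
π bonds: 1 double bond (each 1 DoU), 1 triple bond (each 2 DoU) → 3 DoU from unsaturation.
Total DoU = 0 + 3 = 3.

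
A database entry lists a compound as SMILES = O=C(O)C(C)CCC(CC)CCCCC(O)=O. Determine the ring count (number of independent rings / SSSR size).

0

In SMILES, each pair of matching ring-closure digits denotes one ring-closing bond; the number of such bonds equals the number of independent rings.
Ring-closure bonds here: 0.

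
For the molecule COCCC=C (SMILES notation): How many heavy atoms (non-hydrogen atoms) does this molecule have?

6

Every atom symbol written in the SMILES (organic subset) is one heavy atom; implicit H are not written.
Heavy atoms by element → C:5, O:1.
Total: 6.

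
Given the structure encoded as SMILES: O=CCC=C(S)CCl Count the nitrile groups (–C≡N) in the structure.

0

Scan the SMILES for the nitrile motif — none present.
Groups that are present: 1 aldehyde, 1 alkene, 1 thiol.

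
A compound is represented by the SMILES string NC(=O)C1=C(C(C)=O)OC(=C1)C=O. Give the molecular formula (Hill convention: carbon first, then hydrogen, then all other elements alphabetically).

C8H7NO4

Walk through each heavy atom and fill implicit hydrogens from standard valence (C 4, N 3, O 2, S 2, halogen 1):
  atom 1: N, bond orders sum to 1 (valence 3) → 2 H
  atom 2: C, bond orders sum to 4 (valence 4) → 0 H
  atom 3: O, bond orders sum to 2 (valence 2) → 0 H
  atom 4: C, bond orders sum to 4 (valence 4) → 0 H
  atom 5: C, bond orders sum to 4 (valence 4) → 0 H
  atom 6: C, bond orders sum to 4 (valence 4) → 0 H
  atom 7: C, bond orders sum to 1 (valence 4) → 3 H
  atom 8: O, bond orders sum to 2 (valence 2) → 0 H
  atom 9: O, bond orders sum to 2 (valence 2) → 0 H
  atom 10: C, bond orders sum to 4 (valence 4) → 0 H
  atom 11: C, bond orders sum to 3 (valence 4) → 1 H
  atom 12: C, bond orders sum to 3 (valence 4) → 1 H
  atom 13: O, bond orders sum to 2 (valence 2) → 0 H
Totals → C:8, H:7, N:1, O:4.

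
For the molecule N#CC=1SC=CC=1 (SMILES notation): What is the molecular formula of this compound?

Walk through each heavy atom and fill implicit hydrogens from standard valence (C 4, N 3, O 2, S 2, halogen 1):
  atom 1: N, bond orders sum to 3 (valence 3) → 0 H
  atom 2: C, bond orders sum to 4 (valence 4) → 0 H
  atom 3: C, bond orders sum to 4 (valence 4) → 0 H
  atom 4: S, bond orders sum to 2 (valence 2) → 0 H
  atom 5: C, bond orders sum to 3 (valence 4) → 1 H
  atom 6: C, bond orders sum to 3 (valence 4) → 1 H
  atom 7: C, bond orders sum to 3 (valence 4) → 1 H
Totals → C:5, H:3, N:1, S:1.

C5H3NS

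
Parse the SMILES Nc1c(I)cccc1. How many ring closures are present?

In SMILES, each pair of matching ring-closure digits denotes one ring-closing bond; the number of such bonds equals the number of independent rings.
Ring-closure bonds here: 1.

1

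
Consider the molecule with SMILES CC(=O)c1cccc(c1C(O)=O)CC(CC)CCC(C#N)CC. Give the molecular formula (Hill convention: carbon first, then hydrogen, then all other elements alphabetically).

C19H25NO3

Walk through each heavy atom and fill implicit hydrogens from standard valence (C 4, N 3, O 2, S 2, halogen 1); for lowercase aromatic atoms, an aromatic c carries 1 H when it has two neighbours and 0 H with three, and aromatic n carries 0 H:
  atom 1: C, bond orders sum to 1 (valence 4) → 3 H
  atom 2: C, bond orders sum to 4 (valence 4) → 0 H
  atom 3: O, bond orders sum to 2 (valence 2) → 0 H
  atom 4: aromatic c, 3 neighbours → 0 H
  atom 5: aromatic c, 2 neighbours → 1 H
  atom 6: aromatic c, 2 neighbours → 1 H
  atom 7: aromatic c, 2 neighbours → 1 H
  atom 8: aromatic c, 3 neighbours → 0 H
  atom 9: aromatic c, 3 neighbours → 0 H
  atom 10: C, bond orders sum to 4 (valence 4) → 0 H
  atom 11: O, bond orders sum to 1 (valence 2) → 1 H
  atom 12: O, bond orders sum to 2 (valence 2) → 0 H
  atom 13: C, bond orders sum to 2 (valence 4) → 2 H
  atom 14: C, bond orders sum to 3 (valence 4) → 1 H
  atom 15: C, bond orders sum to 2 (valence 4) → 2 H
  atom 16: C, bond orders sum to 1 (valence 4) → 3 H
  atom 17: C, bond orders sum to 2 (valence 4) → 2 H
  atom 18: C, bond orders sum to 2 (valence 4) → 2 H
  atom 19: C, bond orders sum to 3 (valence 4) → 1 H
  atom 20: C, bond orders sum to 4 (valence 4) → 0 H
  atom 21: N, bond orders sum to 3 (valence 3) → 0 H
  atom 22: C, bond orders sum to 2 (valence 4) → 2 H
  atom 23: C, bond orders sum to 1 (valence 4) → 3 H
Totals → C:19, H:25, N:1, O:3.
In Hill order: C19H25NO3.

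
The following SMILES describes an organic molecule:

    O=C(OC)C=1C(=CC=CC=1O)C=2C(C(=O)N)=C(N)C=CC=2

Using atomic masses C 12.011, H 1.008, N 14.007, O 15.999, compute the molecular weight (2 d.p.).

First, the molecular formula is C15H14N2O4 (counting implicit H from valence).
  C: 15 × 12.011 = 180.165
  H: 14 × 1.008 = 14.112
  N: 2 × 14.007 = 28.014
  O: 4 × 15.999 = 63.996
Sum: 15×12.011 + 14×1.008 + 2×14.007 + 4×15.999 = 286.287 → 286.29 g/mol.

286.29 g/mol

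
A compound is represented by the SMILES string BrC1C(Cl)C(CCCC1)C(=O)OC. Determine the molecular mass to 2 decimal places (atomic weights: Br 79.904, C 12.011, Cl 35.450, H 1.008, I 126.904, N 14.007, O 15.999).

First, the molecular formula is C9H14BrClO2 (counting implicit H from valence).
  Br: 1 × 79.904 = 79.904
  C: 9 × 12.011 = 108.099
  Cl: 1 × 35.450 = 35.450
  H: 14 × 1.008 = 14.112
  O: 2 × 15.999 = 31.998
Sum: 1×79.904 + 9×12.011 + 1×35.450 + 14×1.008 + 2×15.999 = 269.563 → 269.56 g/mol.

269.56 g/mol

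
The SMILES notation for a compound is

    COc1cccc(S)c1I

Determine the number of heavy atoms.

10

Every atom symbol written in the SMILES (organic subset) is one heavy atom; implicit H are not written.
Heavy atoms by element → C:7, I:1, O:1, S:1.
Total: 10.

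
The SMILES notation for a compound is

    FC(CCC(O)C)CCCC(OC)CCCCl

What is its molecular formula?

C13H26ClFO2

Walk through each heavy atom and fill implicit hydrogens from standard valence (C 4, N 3, O 2, S 2, halogen 1):
  atom 1: F (halogen, monovalent) → 0 H
  atom 2: C, bond orders sum to 3 (valence 4) → 1 H
  atom 3: C, bond orders sum to 2 (valence 4) → 2 H
  atom 4: C, bond orders sum to 2 (valence 4) → 2 H
  atom 5: C, bond orders sum to 3 (valence 4) → 1 H
  atom 6: O, bond orders sum to 1 (valence 2) → 1 H
  atom 7: C, bond orders sum to 1 (valence 4) → 3 H
  atom 8: C, bond orders sum to 2 (valence 4) → 2 H
  atom 9: C, bond orders sum to 2 (valence 4) → 2 H
  atom 10: C, bond orders sum to 2 (valence 4) → 2 H
  atom 11: C, bond orders sum to 3 (valence 4) → 1 H
  atom 12: O, bond orders sum to 2 (valence 2) → 0 H
  atom 13: C, bond orders sum to 1 (valence 4) → 3 H
  atom 14: C, bond orders sum to 2 (valence 4) → 2 H
  atom 15: C, bond orders sum to 2 (valence 4) → 2 H
  atom 16: C, bond orders sum to 2 (valence 4) → 2 H
  atom 17: Cl (halogen, monovalent) → 0 H
Totals → C:13, H:26, Cl:1, F:1, O:2.
In Hill order: C13H26ClFO2.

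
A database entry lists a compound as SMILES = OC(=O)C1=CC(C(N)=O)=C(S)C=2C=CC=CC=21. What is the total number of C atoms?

Count every carbon token in the SMILES (each C, including those in ring-closure positions and inside branches).
Carbon count: 12.

12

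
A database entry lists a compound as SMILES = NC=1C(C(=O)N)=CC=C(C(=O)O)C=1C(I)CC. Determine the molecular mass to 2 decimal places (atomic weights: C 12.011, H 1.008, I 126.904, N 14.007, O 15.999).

First, the molecular formula is C11H13IN2O3 (counting implicit H from valence).
  C: 11 × 12.011 = 132.121
  H: 13 × 1.008 = 13.104
  I: 1 × 126.904 = 126.904
  N: 2 × 14.007 = 28.014
  O: 3 × 15.999 = 47.997
Sum: 11×12.011 + 13×1.008 + 1×126.904 + 2×14.007 + 3×15.999 = 348.140 → 348.14 g/mol.

348.14 g/mol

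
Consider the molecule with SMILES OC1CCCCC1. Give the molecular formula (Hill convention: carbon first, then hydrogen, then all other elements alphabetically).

Walk through each heavy atom and fill implicit hydrogens from standard valence (C 4, N 3, O 2, S 2, halogen 1):
  atom 1: O, bond orders sum to 1 (valence 2) → 1 H
  atom 2: C, bond orders sum to 3 (valence 4) → 1 H
  atom 3: C, bond orders sum to 2 (valence 4) → 2 H
  atom 4: C, bond orders sum to 2 (valence 4) → 2 H
  atom 5: C, bond orders sum to 2 (valence 4) → 2 H
  atom 6: C, bond orders sum to 2 (valence 4) → 2 H
  atom 7: C, bond orders sum to 2 (valence 4) → 2 H
Totals → C:6, H:12, O:1.

C6H12O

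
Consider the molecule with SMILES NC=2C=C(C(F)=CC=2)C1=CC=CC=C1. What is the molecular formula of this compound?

C12H10FN

Walk through each heavy atom and fill implicit hydrogens from standard valence (C 4, N 3, O 2, S 2, halogen 1):
  atom 1: N, bond orders sum to 1 (valence 3) → 2 H
  atom 2: C, bond orders sum to 4 (valence 4) → 0 H
  atom 3: C, bond orders sum to 3 (valence 4) → 1 H
  atom 4: C, bond orders sum to 4 (valence 4) → 0 H
  atom 5: C, bond orders sum to 4 (valence 4) → 0 H
  atom 6: F (halogen, monovalent) → 0 H
  atom 7: C, bond orders sum to 3 (valence 4) → 1 H
  atom 8: C, bond orders sum to 3 (valence 4) → 1 H
  atom 9: C, bond orders sum to 4 (valence 4) → 0 H
  atom 10: C, bond orders sum to 3 (valence 4) → 1 H
  atom 11: C, bond orders sum to 3 (valence 4) → 1 H
  atom 12: C, bond orders sum to 3 (valence 4) → 1 H
  atom 13: C, bond orders sum to 3 (valence 4) → 1 H
  atom 14: C, bond orders sum to 3 (valence 4) → 1 H
Totals → C:12, H:10, F:1, N:1.
In Hill order: C12H10FN.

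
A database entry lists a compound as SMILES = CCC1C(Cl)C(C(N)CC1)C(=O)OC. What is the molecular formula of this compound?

C10H18ClNO2

Walk through each heavy atom and fill implicit hydrogens from standard valence (C 4, N 3, O 2, S 2, halogen 1):
  atom 1: C, bond orders sum to 1 (valence 4) → 3 H
  atom 2: C, bond orders sum to 2 (valence 4) → 2 H
  atom 3: C, bond orders sum to 3 (valence 4) → 1 H
  atom 4: C, bond orders sum to 3 (valence 4) → 1 H
  atom 5: Cl (halogen, monovalent) → 0 H
  atom 6: C, bond orders sum to 3 (valence 4) → 1 H
  atom 7: C, bond orders sum to 3 (valence 4) → 1 H
  atom 8: N, bond orders sum to 1 (valence 3) → 2 H
  atom 9: C, bond orders sum to 2 (valence 4) → 2 H
  atom 10: C, bond orders sum to 2 (valence 4) → 2 H
  atom 11: C, bond orders sum to 4 (valence 4) → 0 H
  atom 12: O, bond orders sum to 2 (valence 2) → 0 H
  atom 13: O, bond orders sum to 2 (valence 2) → 0 H
  atom 14: C, bond orders sum to 1 (valence 4) → 3 H
Totals → C:10, H:18, Cl:1, N:1, O:2.
In Hill order: C10H18ClNO2.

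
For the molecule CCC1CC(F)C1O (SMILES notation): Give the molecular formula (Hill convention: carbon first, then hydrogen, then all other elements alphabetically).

Walk through each heavy atom and fill implicit hydrogens from standard valence (C 4, N 3, O 2, S 2, halogen 1):
  atom 1: C, bond orders sum to 1 (valence 4) → 3 H
  atom 2: C, bond orders sum to 2 (valence 4) → 2 H
  atom 3: C, bond orders sum to 3 (valence 4) → 1 H
  atom 4: C, bond orders sum to 2 (valence 4) → 2 H
  atom 5: C, bond orders sum to 3 (valence 4) → 1 H
  atom 6: F (halogen, monovalent) → 0 H
  atom 7: C, bond orders sum to 3 (valence 4) → 1 H
  atom 8: O, bond orders sum to 1 (valence 2) → 1 H
Totals → C:6, H:11, F:1, O:1.

C6H11FO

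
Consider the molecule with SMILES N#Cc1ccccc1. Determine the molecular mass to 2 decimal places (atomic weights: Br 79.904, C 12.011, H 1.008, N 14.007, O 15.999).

First, the molecular formula is C7H5N (counting implicit H from valence).
  C: 7 × 12.011 = 84.077
  H: 5 × 1.008 = 5.040
  N: 1 × 14.007 = 14.007
Sum: 7×12.011 + 5×1.008 + 1×14.007 = 103.124 → 103.12 g/mol.

103.12 g/mol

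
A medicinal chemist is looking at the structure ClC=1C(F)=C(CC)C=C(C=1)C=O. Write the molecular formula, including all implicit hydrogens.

C9H8ClFO

Walk through each heavy atom and fill implicit hydrogens from standard valence (C 4, N 3, O 2, S 2, halogen 1):
  atom 1: Cl (halogen, monovalent) → 0 H
  atom 2: C, bond orders sum to 4 (valence 4) → 0 H
  atom 3: C, bond orders sum to 4 (valence 4) → 0 H
  atom 4: F (halogen, monovalent) → 0 H
  atom 5: C, bond orders sum to 4 (valence 4) → 0 H
  atom 6: C, bond orders sum to 2 (valence 4) → 2 H
  atom 7: C, bond orders sum to 1 (valence 4) → 3 H
  atom 8: C, bond orders sum to 3 (valence 4) → 1 H
  atom 9: C, bond orders sum to 4 (valence 4) → 0 H
  atom 10: C, bond orders sum to 3 (valence 4) → 1 H
  atom 11: C, bond orders sum to 3 (valence 4) → 1 H
  atom 12: O, bond orders sum to 2 (valence 2) → 0 H
Totals → C:9, H:8, Cl:1, F:1, O:1.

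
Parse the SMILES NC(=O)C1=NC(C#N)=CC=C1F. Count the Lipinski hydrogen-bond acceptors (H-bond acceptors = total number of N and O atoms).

N atoms: 3; O atoms: 1.
Lipinski HBA = 3 + 1 = 4.

4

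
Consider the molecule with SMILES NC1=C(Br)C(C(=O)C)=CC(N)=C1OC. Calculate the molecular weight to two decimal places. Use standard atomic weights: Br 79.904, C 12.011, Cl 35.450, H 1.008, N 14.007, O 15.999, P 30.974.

First, the molecular formula is C9H11BrN2O2 (counting implicit H from valence).
  Br: 1 × 79.904 = 79.904
  C: 9 × 12.011 = 108.099
  H: 11 × 1.008 = 11.088
  N: 2 × 14.007 = 28.014
  O: 2 × 15.999 = 31.998
Sum: 1×79.904 + 9×12.011 + 11×1.008 + 2×14.007 + 2×15.999 = 259.103 → 259.10 g/mol.

259.10 g/mol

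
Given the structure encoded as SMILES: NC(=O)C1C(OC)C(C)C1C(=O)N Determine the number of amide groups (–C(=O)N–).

2

The amide motif appears at heavy-atom positions 2, 11 in the SMILES.
Other groups present: 1 ether.
Amide count: 2.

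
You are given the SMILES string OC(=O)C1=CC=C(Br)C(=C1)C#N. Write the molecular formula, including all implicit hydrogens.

C8H4BrNO2

Walk through each heavy atom and fill implicit hydrogens from standard valence (C 4, N 3, O 2, S 2, halogen 1):
  atom 1: O, bond orders sum to 1 (valence 2) → 1 H
  atom 2: C, bond orders sum to 4 (valence 4) → 0 H
  atom 3: O, bond orders sum to 2 (valence 2) → 0 H
  atom 4: C, bond orders sum to 4 (valence 4) → 0 H
  atom 5: C, bond orders sum to 3 (valence 4) → 1 H
  atom 6: C, bond orders sum to 3 (valence 4) → 1 H
  atom 7: C, bond orders sum to 4 (valence 4) → 0 H
  atom 8: Br (halogen, monovalent) → 0 H
  atom 9: C, bond orders sum to 4 (valence 4) → 0 H
  atom 10: C, bond orders sum to 3 (valence 4) → 1 H
  atom 11: C, bond orders sum to 4 (valence 4) → 0 H
  atom 12: N, bond orders sum to 3 (valence 3) → 0 H
Totals → C:8, H:4, Br:1, N:1, O:2.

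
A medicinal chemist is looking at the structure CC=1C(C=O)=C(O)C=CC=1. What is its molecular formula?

Walk through each heavy atom and fill implicit hydrogens from standard valence (C 4, N 3, O 2, S 2, halogen 1):
  atom 1: C, bond orders sum to 1 (valence 4) → 3 H
  atom 2: C, bond orders sum to 4 (valence 4) → 0 H
  atom 3: C, bond orders sum to 4 (valence 4) → 0 H
  atom 4: C, bond orders sum to 3 (valence 4) → 1 H
  atom 5: O, bond orders sum to 2 (valence 2) → 0 H
  atom 6: C, bond orders sum to 4 (valence 4) → 0 H
  atom 7: O, bond orders sum to 1 (valence 2) → 1 H
  atom 8: C, bond orders sum to 3 (valence 4) → 1 H
  atom 9: C, bond orders sum to 3 (valence 4) → 1 H
  atom 10: C, bond orders sum to 3 (valence 4) → 1 H
Totals → C:8, H:8, O:2.
In Hill order: C8H8O2.

C8H8O2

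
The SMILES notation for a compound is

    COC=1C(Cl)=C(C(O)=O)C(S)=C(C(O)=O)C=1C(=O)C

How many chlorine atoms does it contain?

1

Scan the SMILES for Cl atoms (remember two-letter symbols like Cl and Br are single atoms).
Chlorine count: 1.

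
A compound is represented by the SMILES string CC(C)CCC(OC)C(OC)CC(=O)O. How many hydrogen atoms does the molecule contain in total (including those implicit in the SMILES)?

Walk through each heavy atom and fill implicit hydrogens from standard valence (C 4, N 3, O 2, S 2, halogen 1):
  atom 1: C, bond orders sum to 1 (valence 4) → 3 H
  atom 2: C, bond orders sum to 3 (valence 4) → 1 H
  atom 3: C, bond orders sum to 1 (valence 4) → 3 H
  atom 4: C, bond orders sum to 2 (valence 4) → 2 H
  atom 5: C, bond orders sum to 2 (valence 4) → 2 H
  atom 6: C, bond orders sum to 3 (valence 4) → 1 H
  atom 7: O, bond orders sum to 2 (valence 2) → 0 H
  atom 8: C, bond orders sum to 1 (valence 4) → 3 H
  atom 9: C, bond orders sum to 3 (valence 4) → 1 H
  atom 10: O, bond orders sum to 2 (valence 2) → 0 H
  atom 11: C, bond orders sum to 1 (valence 4) → 3 H
  atom 12: C, bond orders sum to 2 (valence 4) → 2 H
  atom 13: C, bond orders sum to 4 (valence 4) → 0 H
  atom 14: O, bond orders sum to 2 (valence 2) → 0 H
  atom 15: O, bond orders sum to 1 (valence 2) → 1 H
Total hydrogens: 22.

22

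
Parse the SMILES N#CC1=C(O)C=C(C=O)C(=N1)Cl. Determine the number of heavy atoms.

Every atom symbol written in the SMILES (organic subset) is one heavy atom; implicit H are not written.
Heavy atoms by element → C:7, Cl:1, N:2, O:2.
Total: 12.

12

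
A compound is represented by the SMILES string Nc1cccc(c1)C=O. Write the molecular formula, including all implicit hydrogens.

Walk through each heavy atom and fill implicit hydrogens from standard valence (C 4, N 3, O 2, S 2, halogen 1); for lowercase aromatic atoms, an aromatic c carries 1 H when it has two neighbours and 0 H with three, and aromatic n carries 0 H:
  atom 1: N, bond orders sum to 1 (valence 3) → 2 H
  atom 2: aromatic c, 3 neighbours → 0 H
  atom 3: aromatic c, 2 neighbours → 1 H
  atom 4: aromatic c, 2 neighbours → 1 H
  atom 5: aromatic c, 2 neighbours → 1 H
  atom 6: aromatic c, 3 neighbours → 0 H
  atom 7: aromatic c, 2 neighbours → 1 H
  atom 8: C, bond orders sum to 3 (valence 4) → 1 H
  atom 9: O, bond orders sum to 2 (valence 2) → 0 H
Totals → C:7, H:7, N:1, O:1.
In Hill order: C7H7NO.

C7H7NO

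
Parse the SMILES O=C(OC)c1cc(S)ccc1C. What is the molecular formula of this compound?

C9H10O2S

Walk through each heavy atom and fill implicit hydrogens from standard valence (C 4, N 3, O 2, S 2, halogen 1); for lowercase aromatic atoms, an aromatic c carries 1 H when it has two neighbours and 0 H with three, and aromatic n carries 0 H:
  atom 1: O, bond orders sum to 2 (valence 2) → 0 H
  atom 2: C, bond orders sum to 4 (valence 4) → 0 H
  atom 3: O, bond orders sum to 2 (valence 2) → 0 H
  atom 4: C, bond orders sum to 1 (valence 4) → 3 H
  atom 5: aromatic c, 3 neighbours → 0 H
  atom 6: aromatic c, 2 neighbours → 1 H
  atom 7: aromatic c, 3 neighbours → 0 H
  atom 8: S, bond orders sum to 1 (valence 2) → 1 H
  atom 9: aromatic c, 2 neighbours → 1 H
  atom 10: aromatic c, 2 neighbours → 1 H
  atom 11: aromatic c, 3 neighbours → 0 H
  atom 12: C, bond orders sum to 1 (valence 4) → 3 H
Totals → C:9, H:10, O:2, S:1.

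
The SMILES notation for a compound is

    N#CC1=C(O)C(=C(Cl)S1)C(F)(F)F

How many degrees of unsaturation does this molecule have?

5

Degree of unsaturation = (number of rings) + (number of π bonds).
Ring closures in the SMILES: 1.
π bonds: 2 double bonds (each 1 DoU), 1 triple bond (each 2 DoU) → 4 DoU from unsaturation.
Total DoU = 1 + 4 = 5.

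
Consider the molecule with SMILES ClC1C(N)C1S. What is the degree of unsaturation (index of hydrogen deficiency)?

1

Molecular formula: C3H6ClNS.
DoU = (2C + 2 + N − H − X) / 2, where X is the halogen count and O/S are ignored.
    = (2·3 + 2 + 1 − 6 − 1) / 2 = 2 / 2 = 1.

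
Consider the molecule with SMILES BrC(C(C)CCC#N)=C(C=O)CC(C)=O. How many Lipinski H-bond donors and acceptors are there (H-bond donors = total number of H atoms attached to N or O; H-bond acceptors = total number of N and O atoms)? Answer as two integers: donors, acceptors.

Donors: find every N or O and count the H atoms it carries.
  atom 8 (N): bond orders sum to 3 → 0 H
  atom 11 (O): bond orders sum to 2 → 0 H
  atom 15 (O): bond orders sum to 2 → 0 H
Lipinski HBD = 0.
Acceptors: N atoms = 1, O atoms = 2 → HBA = 3.

0, 3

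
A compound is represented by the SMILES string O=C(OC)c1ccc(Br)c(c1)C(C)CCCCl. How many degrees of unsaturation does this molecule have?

5

Molecular formula: C13H16BrClO2.
DoU = (2C + 2 + N − H − X) / 2, where X is the halogen count and O/S are ignored.
    = (2·13 + 2 + 0 − 16 − 2) / 2 = 10 / 2 = 5.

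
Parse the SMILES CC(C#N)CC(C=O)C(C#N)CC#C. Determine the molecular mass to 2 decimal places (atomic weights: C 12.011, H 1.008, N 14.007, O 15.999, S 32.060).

First, the molecular formula is C11H12N2O (counting implicit H from valence).
  C: 11 × 12.011 = 132.121
  H: 12 × 1.008 = 12.096
  N: 2 × 14.007 = 28.014
  O: 1 × 15.999 = 15.999
Sum: 11×12.011 + 12×1.008 + 2×14.007 + 1×15.999 = 188.230 → 188.23 g/mol.

188.23 g/mol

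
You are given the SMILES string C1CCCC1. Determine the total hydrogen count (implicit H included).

10

Walk through each heavy atom and fill implicit hydrogens from standard valence (C 4, N 3, O 2, S 2, halogen 1):
  atom 1: C, bond orders sum to 2 (valence 4) → 2 H
  atom 2: C, bond orders sum to 2 (valence 4) → 2 H
  atom 3: C, bond orders sum to 2 (valence 4) → 2 H
  atom 4: C, bond orders sum to 2 (valence 4) → 2 H
  atom 5: C, bond orders sum to 2 (valence 4) → 2 H
Total hydrogens: 10.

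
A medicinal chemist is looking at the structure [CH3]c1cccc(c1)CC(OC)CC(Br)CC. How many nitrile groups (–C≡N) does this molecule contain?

Scan the SMILES for the nitrile motif — none present.
Groups that are present: 1 ether.

0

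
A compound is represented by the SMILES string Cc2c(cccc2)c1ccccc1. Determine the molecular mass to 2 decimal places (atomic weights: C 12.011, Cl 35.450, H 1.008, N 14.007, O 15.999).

First, the molecular formula is C13H12 (counting implicit H from valence).
  C: 13 × 12.011 = 156.143
  H: 12 × 1.008 = 12.096
Sum: 13×12.011 + 12×1.008 = 168.239 → 168.24 g/mol.

168.24 g/mol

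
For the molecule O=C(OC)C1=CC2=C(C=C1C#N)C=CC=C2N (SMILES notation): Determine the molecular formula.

Walk through each heavy atom and fill implicit hydrogens from standard valence (C 4, N 3, O 2, S 2, halogen 1):
  atom 1: O, bond orders sum to 2 (valence 2) → 0 H
  atom 2: C, bond orders sum to 4 (valence 4) → 0 H
  atom 3: O, bond orders sum to 2 (valence 2) → 0 H
  atom 4: C, bond orders sum to 1 (valence 4) → 3 H
  atom 5: C, bond orders sum to 4 (valence 4) → 0 H
  atom 6: C, bond orders sum to 3 (valence 4) → 1 H
  atom 7: C, bond orders sum to 4 (valence 4) → 0 H
  atom 8: C, bond orders sum to 4 (valence 4) → 0 H
  atom 9: C, bond orders sum to 3 (valence 4) → 1 H
  atom 10: C, bond orders sum to 4 (valence 4) → 0 H
  atom 11: C, bond orders sum to 4 (valence 4) → 0 H
  atom 12: N, bond orders sum to 3 (valence 3) → 0 H
  atom 13: C, bond orders sum to 3 (valence 4) → 1 H
  atom 14: C, bond orders sum to 3 (valence 4) → 1 H
  atom 15: C, bond orders sum to 3 (valence 4) → 1 H
  atom 16: C, bond orders sum to 4 (valence 4) → 0 H
  atom 17: N, bond orders sum to 1 (valence 3) → 2 H
Totals → C:13, H:10, N:2, O:2.
In Hill order: C13H10N2O2.

C13H10N2O2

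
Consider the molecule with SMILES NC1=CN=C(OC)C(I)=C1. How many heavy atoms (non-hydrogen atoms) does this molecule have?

10

Every atom symbol written in the SMILES (organic subset) is one heavy atom; implicit H are not written.
Heavy atoms by element → C:6, I:1, N:2, O:1.
Total: 10.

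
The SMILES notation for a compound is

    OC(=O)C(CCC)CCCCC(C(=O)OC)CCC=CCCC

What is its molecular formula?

Walk through each heavy atom and fill implicit hydrogens from standard valence (C 4, N 3, O 2, S 2, halogen 1):
  atom 1: O, bond orders sum to 1 (valence 2) → 1 H
  atom 2: C, bond orders sum to 4 (valence 4) → 0 H
  atom 3: O, bond orders sum to 2 (valence 2) → 0 H
  atom 4: C, bond orders sum to 3 (valence 4) → 1 H
  atom 5: C, bond orders sum to 2 (valence 4) → 2 H
  atom 6: C, bond orders sum to 2 (valence 4) → 2 H
  atom 7: C, bond orders sum to 1 (valence 4) → 3 H
  atom 8: C, bond orders sum to 2 (valence 4) → 2 H
  atom 9: C, bond orders sum to 2 (valence 4) → 2 H
  atom 10: C, bond orders sum to 2 (valence 4) → 2 H
  atom 11: C, bond orders sum to 2 (valence 4) → 2 H
  atom 12: C, bond orders sum to 3 (valence 4) → 1 H
  atom 13: C, bond orders sum to 4 (valence 4) → 0 H
  atom 14: O, bond orders sum to 2 (valence 2) → 0 H
  atom 15: O, bond orders sum to 2 (valence 2) → 0 H
  atom 16: C, bond orders sum to 1 (valence 4) → 3 H
  atom 17: C, bond orders sum to 2 (valence 4) → 2 H
  atom 18: C, bond orders sum to 2 (valence 4) → 2 H
  atom 19: C, bond orders sum to 3 (valence 4) → 1 H
  atom 20: C, bond orders sum to 3 (valence 4) → 1 H
  atom 21: C, bond orders sum to 2 (valence 4) → 2 H
  atom 22: C, bond orders sum to 2 (valence 4) → 2 H
  atom 23: C, bond orders sum to 1 (valence 4) → 3 H
Totals → C:19, H:34, O:4.
In Hill order: C19H34O4.

C19H34O4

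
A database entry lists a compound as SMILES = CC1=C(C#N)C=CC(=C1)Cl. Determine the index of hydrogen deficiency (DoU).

Degree of unsaturation = (number of rings) + (number of π bonds).
Ring closures in the SMILES: 1.
π bonds: 3 double bonds (each 1 DoU), 1 triple bond (each 2 DoU) → 5 DoU from unsaturation.
Total DoU = 1 + 5 = 6.

6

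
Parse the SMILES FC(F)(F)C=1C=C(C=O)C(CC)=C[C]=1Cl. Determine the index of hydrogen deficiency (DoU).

5

Degree of unsaturation = (number of rings) + (number of π bonds).
Ring closures in the SMILES: 1.
π bonds: 4 double bonds (each 1 DoU) → 4 DoU from unsaturation.
Total DoU = 1 + 4 = 5.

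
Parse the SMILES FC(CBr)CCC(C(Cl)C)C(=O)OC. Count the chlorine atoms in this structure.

1

Scan the SMILES for Cl atoms (remember two-letter symbols like Cl and Br are single atoms).
Chlorine count: 1.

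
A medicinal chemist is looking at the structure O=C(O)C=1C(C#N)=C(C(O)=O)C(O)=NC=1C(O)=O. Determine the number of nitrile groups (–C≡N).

1

The nitrile motif appears at heavy-atom position 6 in the SMILES.
Other groups present: 3 carboxylic acid, 1 hydroxyl.
Nitrile count: 1.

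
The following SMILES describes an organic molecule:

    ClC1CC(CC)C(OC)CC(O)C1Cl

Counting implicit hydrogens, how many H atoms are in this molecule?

Walk through each heavy atom and fill implicit hydrogens from standard valence (C 4, N 3, O 2, S 2, halogen 1):
  atom 1: Cl (halogen, monovalent) → 0 H
  atom 2: C, bond orders sum to 3 (valence 4) → 1 H
  atom 3: C, bond orders sum to 2 (valence 4) → 2 H
  atom 4: C, bond orders sum to 3 (valence 4) → 1 H
  atom 5: C, bond orders sum to 2 (valence 4) → 2 H
  atom 6: C, bond orders sum to 1 (valence 4) → 3 H
  atom 7: C, bond orders sum to 3 (valence 4) → 1 H
  atom 8: O, bond orders sum to 2 (valence 2) → 0 H
  atom 9: C, bond orders sum to 1 (valence 4) → 3 H
  atom 10: C, bond orders sum to 2 (valence 4) → 2 H
  atom 11: C, bond orders sum to 3 (valence 4) → 1 H
  atom 12: O, bond orders sum to 1 (valence 2) → 1 H
  atom 13: C, bond orders sum to 3 (valence 4) → 1 H
  atom 14: Cl (halogen, monovalent) → 0 H
Total hydrogens: 18.

18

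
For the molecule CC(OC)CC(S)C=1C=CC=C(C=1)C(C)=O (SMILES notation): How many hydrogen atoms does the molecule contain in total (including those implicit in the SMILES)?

Walk through each heavy atom and fill implicit hydrogens from standard valence (C 4, N 3, O 2, S 2, halogen 1):
  atom 1: C, bond orders sum to 1 (valence 4) → 3 H
  atom 2: C, bond orders sum to 3 (valence 4) → 1 H
  atom 3: O, bond orders sum to 2 (valence 2) → 0 H
  atom 4: C, bond orders sum to 1 (valence 4) → 3 H
  atom 5: C, bond orders sum to 2 (valence 4) → 2 H
  atom 6: C, bond orders sum to 3 (valence 4) → 1 H
  atom 7: S, bond orders sum to 1 (valence 2) → 1 H
  atom 8: C, bond orders sum to 4 (valence 4) → 0 H
  atom 9: C, bond orders sum to 3 (valence 4) → 1 H
  atom 10: C, bond orders sum to 3 (valence 4) → 1 H
  atom 11: C, bond orders sum to 3 (valence 4) → 1 H
  atom 12: C, bond orders sum to 4 (valence 4) → 0 H
  atom 13: C, bond orders sum to 3 (valence 4) → 1 H
  atom 14: C, bond orders sum to 4 (valence 4) → 0 H
  atom 15: C, bond orders sum to 1 (valence 4) → 3 H
  atom 16: O, bond orders sum to 2 (valence 2) → 0 H
Total hydrogens: 18.

18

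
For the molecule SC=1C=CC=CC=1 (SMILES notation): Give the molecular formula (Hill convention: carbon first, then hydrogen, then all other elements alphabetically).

Walk through each heavy atom and fill implicit hydrogens from standard valence (C 4, N 3, O 2, S 2, halogen 1):
  atom 1: S, bond orders sum to 1 (valence 2) → 1 H
  atom 2: C, bond orders sum to 4 (valence 4) → 0 H
  atom 3: C, bond orders sum to 3 (valence 4) → 1 H
  atom 4: C, bond orders sum to 3 (valence 4) → 1 H
  atom 5: C, bond orders sum to 3 (valence 4) → 1 H
  atom 6: C, bond orders sum to 3 (valence 4) → 1 H
  atom 7: C, bond orders sum to 3 (valence 4) → 1 H
Totals → C:6, H:6, S:1.
In Hill order: C6H6S.

C6H6S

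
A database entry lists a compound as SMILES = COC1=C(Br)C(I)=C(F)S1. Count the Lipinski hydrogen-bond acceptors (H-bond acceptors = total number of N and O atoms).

N atoms: 0; O atoms: 1.
Lipinski HBA = 0 + 1 = 1.

1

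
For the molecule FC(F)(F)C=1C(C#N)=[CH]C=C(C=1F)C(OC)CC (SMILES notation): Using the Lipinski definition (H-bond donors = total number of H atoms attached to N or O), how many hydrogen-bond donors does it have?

0

Donors: find every N or O and count the H atoms it carries.
  atom 8 (N): bond orders sum to 3 → 0 H
  atom 15 (O): bond orders sum to 2 → 0 H
Lipinski HBD = 0.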